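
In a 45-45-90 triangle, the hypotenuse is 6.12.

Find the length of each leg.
In a 45-45-90 triangle, hypotenuse = leg·√2  →  leg = hypotenuse/√2
leg = 6.12/√2 = 4.327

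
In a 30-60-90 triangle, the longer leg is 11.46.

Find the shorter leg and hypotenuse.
In a 30-60-90 triangle, sides are in ratio 1 : √3 : 2.
Long leg = short leg·√3  →  short leg = 11.46/√3 = 6.616
Hypotenuse = 2·(short leg) = 2·11.46/√3 = 13.23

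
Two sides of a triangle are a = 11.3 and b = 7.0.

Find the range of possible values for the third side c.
By the triangle inequality: |a - b| < c < a + b
|11.3 - 7.0| < c < 11.3 + 7.0
4.3 < c < 18.3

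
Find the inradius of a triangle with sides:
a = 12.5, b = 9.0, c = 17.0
s = (a+b+c)/2 = (12.5+9.0+17.0)/2 = 19.25
Area = √(s(s-a)(s-b)(s-c)) = √(19.25·6.75·10.25·2.25) = 54.742
r = Area/s = 54.742/19.25 = 2.844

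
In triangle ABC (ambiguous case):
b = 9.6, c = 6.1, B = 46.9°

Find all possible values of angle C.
sin(C)/c = sin(B)/b  →  sin(C) = c·sin(B)/b = 6.1·sin(46.9°)/9.6 = 0.463957
C₁ = arcsin(0.463957) = 27.64°,  C₂ = 180° - C₁ = 152.36°
Check C₂: A = 180° - 46.9° - 152.36° = -19.26° ≤ 0, rejected
C = 27.64° (one solution)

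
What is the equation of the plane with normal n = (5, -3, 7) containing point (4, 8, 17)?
d = n·P = (5)(4) + (-3)(8) + (7)(17) = 115
Plane: 5x - 3y + 7z = 115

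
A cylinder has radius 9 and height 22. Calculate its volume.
Volume = pi * r² * h
Volume = pi * 9² * 22
Volume = pi * 81 * 22
Volume = pi * 1782
Volume = 5598.32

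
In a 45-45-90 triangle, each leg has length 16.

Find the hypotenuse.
Hypotenuse = 16√2 = 22.63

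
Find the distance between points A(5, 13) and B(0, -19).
Using the distance formula: d = sqrt((x₂-x₁)² + (y₂-y₁)²)
dx = 0 - 5 = -5
dy = (-19) - 13 = -32
d = sqrt((-5)² + (-32)²) = sqrt(25 + 1024) = sqrt(1049) = 32.39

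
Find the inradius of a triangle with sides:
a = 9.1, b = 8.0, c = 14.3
s = (a+b+c)/2 = (9.1+8.0+14.3)/2 = 15.7
Area = √(s(s-a)(s-b)(s-c)) = √(15.7·6.6·7.7·1.4) = 33.4219
r = Area/s = 33.4219/15.7 = 2.129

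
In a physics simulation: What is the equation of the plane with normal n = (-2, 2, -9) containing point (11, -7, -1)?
d = n·P = (-2)(11) + (2)(-7) + (-9)(-1) = -27
Plane: -2x + 2y - 9z = -27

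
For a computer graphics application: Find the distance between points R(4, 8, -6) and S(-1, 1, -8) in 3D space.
d = √[(-5)² + (-7)² + (-2)²] = √78 = 8.832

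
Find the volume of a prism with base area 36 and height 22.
Volume = base area * height
Volume = 36 * 22
Volume = 792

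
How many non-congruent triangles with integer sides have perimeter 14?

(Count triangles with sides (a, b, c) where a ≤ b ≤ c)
With a ≤ b ≤ c and a + b + c = 14, the triangle inequality a + b > c gives c < 14/2, so c ≤ 6.
Iterate a from 1 to ⌊p/3⌋ = 4; for each a, b ranges from a to ⌊(p−a)/2⌋ with c = p − a − b, keeping only c ≥ b.
Triples: (2, 6, 6), (3, 5, 6), (4, 4, 6), …
Count = 4 triangles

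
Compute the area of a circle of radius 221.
Area = pi * r²
Area = pi * 221²
Area = pi * 48841
Area = 153438.53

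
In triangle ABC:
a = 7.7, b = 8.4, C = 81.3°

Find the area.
Using A = ½ab·sin(C):
A = ½·7.7·8.4·sin(81.3°) = ½·64.68·0.988494 = 31.97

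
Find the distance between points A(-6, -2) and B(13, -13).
Using the distance formula: d = sqrt((x₂-x₁)² + (y₂-y₁)²)
dx = 13 - (-6) = 19
dy = (-13) - (-2) = -11
d = sqrt(19² + (-11)²) = sqrt(361 + 121) = sqrt(482) = 21.95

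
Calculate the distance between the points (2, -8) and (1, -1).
Using the distance formula: d = sqrt((x₂-x₁)² + (y₂-y₁)²)
dx = 1 - 2 = -1
dy = (-1) - (-8) = 7
d = sqrt((-1)² + 7²) = sqrt(1 + 49) = sqrt(50) = 7.07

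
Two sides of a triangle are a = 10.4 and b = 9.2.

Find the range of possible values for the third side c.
By the triangle inequality: |a - b| < c < a + b
|10.4 - 9.2| < c < 10.4 + 9.2
1.2 < c < 19.6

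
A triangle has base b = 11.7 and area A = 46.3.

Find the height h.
A = ½bh  →  h = 2A/b
h = 2·46.3/11.7 = 7.915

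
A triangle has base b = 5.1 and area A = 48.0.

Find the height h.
A = ½bh  →  h = 2A/b
h = 2·48.0/5.1 = 18.82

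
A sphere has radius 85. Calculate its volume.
Volume = (4/3) * pi * r³
Volume = (4/3) * pi * 85³
Volume = (4/3) * pi * 614125
Volume = 2572440.78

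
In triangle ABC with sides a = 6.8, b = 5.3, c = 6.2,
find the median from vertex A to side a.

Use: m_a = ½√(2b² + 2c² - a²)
m_a = ½√(2·5.3² + 2·6.2² - 6.8²)
m_a = ½√(56.18 + 76.88 - 46.24) = ½√86.82 = 4.659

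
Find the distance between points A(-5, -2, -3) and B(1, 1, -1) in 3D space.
d = √[(6)² + (3)² + (2)²] = √49 = 7.0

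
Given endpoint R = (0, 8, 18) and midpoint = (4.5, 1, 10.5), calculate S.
S = (2×4.5 - 0, 2×1 - 8, 2×10.5 - 18) = (9, -6, 3)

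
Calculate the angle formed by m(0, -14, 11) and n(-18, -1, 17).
m·n = 201, |m|² = 317, |n|² = 614
cos θ = 201/√194638 ≈ 0.4556
θ ≈ 62.9°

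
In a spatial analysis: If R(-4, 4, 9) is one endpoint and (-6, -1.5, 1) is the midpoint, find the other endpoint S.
S = (2×(-6) - (-4), 2×(-1.5) - 4, 2×1 - 9) = (-8, -7, -7)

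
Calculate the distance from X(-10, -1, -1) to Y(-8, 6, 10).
d = √[(2)² + (7)² + (11)²] = √174 = 13.19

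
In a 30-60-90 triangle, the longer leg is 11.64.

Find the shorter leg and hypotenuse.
In a 30-60-90 triangle, sides are in ratio 1 : √3 : 2.
Long leg = short leg·√3  →  short leg = 11.64/√3 = 6.72
Hypotenuse = 2·(short leg) = 2·11.64/√3 = 13.44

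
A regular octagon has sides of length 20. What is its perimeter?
Perimeter = number of sides * side length
Perimeter = 8 * 20
Perimeter = 160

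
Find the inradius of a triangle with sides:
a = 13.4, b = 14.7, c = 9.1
s = (a+b+c)/2 = (13.4+14.7+9.1)/2 = 18.6
Area = √(s(s-a)(s-b)(s-c)) = √(18.6·5.2·3.9·9.5) = 59.8621
r = Area/s = 59.8621/18.6 = 3.218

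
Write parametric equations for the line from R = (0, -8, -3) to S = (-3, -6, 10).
Direction vector d = S - R = (-3, 2, 13)
x = 0 - 3t, y = -8 + 2t, z = -3 + 13t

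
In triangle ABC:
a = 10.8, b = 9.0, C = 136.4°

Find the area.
Using A = ½ab·sin(C):
A = ½·10.8·9.0·sin(136.4°) = ½·97.2·0.689620 = 33.52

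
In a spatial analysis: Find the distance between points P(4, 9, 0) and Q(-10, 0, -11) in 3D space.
d = √[(-14)² + (-9)² + (-11)²] = √398 = 19.95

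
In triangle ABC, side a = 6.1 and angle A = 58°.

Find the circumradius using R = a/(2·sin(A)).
R = a/(2·sin(A)) = 6.1/(2·sin(58°))
R = 6.1/(2·0.848048) = 6.1/1.696096 = 3.596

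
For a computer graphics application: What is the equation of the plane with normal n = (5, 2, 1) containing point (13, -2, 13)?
d = n·P = (5)(13) + (2)(-2) + (1)(13) = 74
Plane: 5x + 2y + z = 74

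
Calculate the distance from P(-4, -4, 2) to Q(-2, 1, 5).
d = √[(2)² + (5)² + (3)²] = √38 = 6.164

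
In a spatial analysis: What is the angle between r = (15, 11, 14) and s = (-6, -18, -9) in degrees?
r·s = -414, |r|² = 542, |s|² = 441
cos θ = -414/√239022 ≈ -0.8468
θ ≈ 147.9°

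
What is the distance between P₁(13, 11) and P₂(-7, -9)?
Using the distance formula: d = sqrt((x₂-x₁)² + (y₂-y₁)²)
dx = (-7) - 13 = -20
dy = (-9) - 11 = -20
d = sqrt((-20)² + (-20)²) = sqrt(400 + 400) = sqrt(800) = 28.28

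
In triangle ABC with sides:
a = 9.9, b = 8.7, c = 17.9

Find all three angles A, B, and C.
By the law of cosines:
cos(A) = (b² + c² - a²)/(2bc) = 0.957073  →  A = 16.85°
cos(B) = (a² + c² - b²)/(2ac) = 0.967017  →  B = 14.76°
cos(C) = (a² + b² - c²)/(2ab) = -0.851678  →  C = 148.4°
Check: A + B + C = 180.0° ✓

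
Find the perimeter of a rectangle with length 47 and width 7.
Perimeter = 2 * (length + width)
Perimeter = 2 * (47 + 7)
Perimeter = 2 * 54
Perimeter = 108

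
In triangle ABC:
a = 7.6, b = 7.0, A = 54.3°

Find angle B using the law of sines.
sin(B)/b = sin(A)/a
sin(B) = b·sin(A)/a = 7.0·sin(54.3°)/7.6 = 0.747972
B = arcsin(0.747972) = 48.41°  (b ≤ a, so B ≤ A and the acute solution is unique)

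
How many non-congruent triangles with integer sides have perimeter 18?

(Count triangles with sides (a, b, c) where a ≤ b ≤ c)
With a ≤ b ≤ c and a + b + c = 18, the triangle inequality a + b > c gives c < 18/2, so c ≤ 8.
Iterate a from 1 to ⌊p/3⌋ = 6; for each a, b ranges from a to ⌊(p−a)/2⌋ with c = p − a − b, keeping only c ≥ b.
Triples: (2, 8, 8), (3, 7, 8), (4, 6, 8), …
Count = 7 triangles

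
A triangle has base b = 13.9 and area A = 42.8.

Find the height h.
A = ½bh  →  h = 2A/b
h = 2·42.8/13.9 = 6.158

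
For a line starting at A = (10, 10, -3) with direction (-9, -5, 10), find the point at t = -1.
P(-1) = (10 + (-9)(-1), 10 + (-5)(-1), -3 + 10(-1)) = (19, 15, -13)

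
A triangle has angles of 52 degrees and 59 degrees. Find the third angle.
Sum of angles in a triangle = 180 degrees
Third angle = 180 - 52 - 59
Third angle = 69 degrees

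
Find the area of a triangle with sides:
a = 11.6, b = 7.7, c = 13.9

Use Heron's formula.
s = (a+b+c)/2 = (11.6+7.7+13.9)/2 = 16.6
A = √(s(s-a)(s-b)(s-c)) = √(16.6·5·8.9·2.7)
A = √1994.49 = 44.66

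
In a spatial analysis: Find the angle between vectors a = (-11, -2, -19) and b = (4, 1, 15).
a·b = -331, |a|² = 486, |b|² = 242
cos θ = -331/√117612 ≈ -0.9652
θ ≈ 164.8°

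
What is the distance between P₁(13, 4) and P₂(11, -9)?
Using the distance formula: d = sqrt((x₂-x₁)² + (y₂-y₁)²)
dx = 11 - 13 = -2
dy = (-9) - 4 = -13
d = sqrt((-2)² + (-13)²) = sqrt(4 + 169) = sqrt(173) = 13.15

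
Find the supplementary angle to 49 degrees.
Supplementary angles sum to 180 degrees.
Other angle = 180 - 49
Other angle = 131 degrees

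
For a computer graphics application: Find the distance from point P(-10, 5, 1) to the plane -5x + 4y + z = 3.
d = |(-5)(-10) + 4(5) + 1(1) - (3)| / √((-5)² + 4² + 1²) = 68/√42 = 10.49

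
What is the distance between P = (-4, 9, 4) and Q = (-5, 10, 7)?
d = √[(-1)² + (1)² + (3)²] = √11 = 3.317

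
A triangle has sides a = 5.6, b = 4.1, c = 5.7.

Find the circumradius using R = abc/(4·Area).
s = (a+b+c)/2 = 7.7
Area = √(s(s-a)(s-b)(s-c)) = √(7.7·2.1·3.6·2) = 10.79
R = abc/(4·Area) = (5.6·4.1·5.7)/(4·10.79) = 130.872/43.16 = 3.032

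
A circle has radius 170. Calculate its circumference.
Circumference = 2 * pi * r
Circumference = 2 * pi * 170
Circumference = 1068.14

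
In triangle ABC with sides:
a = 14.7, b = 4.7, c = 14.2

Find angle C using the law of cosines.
cos(C) = (a² + b² - c²)/(2ab)
cos(C) = (14.7² + 4.7² - 14.2²)/(2·14.7·4.7) = 36.54/138.18 = 0.264438
C = arccos(0.264438) = 74.67°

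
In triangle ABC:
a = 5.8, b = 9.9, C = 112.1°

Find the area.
Using A = ½ab·sin(C):
A = ½·5.8·9.9·sin(112.1°) = ½·57.42·0.926529 = 26.6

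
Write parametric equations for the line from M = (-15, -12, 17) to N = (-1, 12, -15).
Direction vector d = N - M = (14, 24, -32)
x = -15 + 14t, y = -12 + 24t, z = 17 - 32t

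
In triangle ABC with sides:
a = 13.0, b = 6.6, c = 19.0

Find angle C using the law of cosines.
cos(C) = (a² + b² - c²)/(2ab)
cos(C) = (13.0² + 6.6² - 19.0²)/(2·13.0·6.6) = -148.44/171.6 = -0.865035
C = arccos(-0.865035) = 149.9°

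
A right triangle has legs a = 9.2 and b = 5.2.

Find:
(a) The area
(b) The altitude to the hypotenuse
(a) Area = ½ab = ½·9.2·5.2 = 23.92
(b) Hypotenuse c = √(9.2² + 5.2²) = √111.68 = 10.5679
    Area = ½·c·h_c  →  h_c = 2·Area/c = 2·23.92/10.5679 = 4.527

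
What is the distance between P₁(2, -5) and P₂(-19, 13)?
Using the distance formula: d = sqrt((x₂-x₁)² + (y₂-y₁)²)
dx = (-19) - 2 = -21
dy = 13 - (-5) = 18
d = sqrt((-21)² + 18²) = sqrt(441 + 324) = sqrt(765) = 27.66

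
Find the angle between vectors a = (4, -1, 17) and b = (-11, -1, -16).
a·b = -315, |a|² = 306, |b|² = 378
cos θ = -315/√115668 ≈ -0.9262
θ ≈ 157.8°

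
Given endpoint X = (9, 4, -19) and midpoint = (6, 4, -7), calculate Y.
Y = (2×6 - 9, 2×4 - 4, 2×(-7) - (-19)) = (3, 4, 5)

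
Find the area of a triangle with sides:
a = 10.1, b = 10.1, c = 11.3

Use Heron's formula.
s = (a+b+c)/2 = (10.1+10.1+11.3)/2 = 15.75
A = √(s(s-a)(s-b)(s-c)) = √(15.75·5.65·5.65·4.45)
A = √2237.37 = 47.3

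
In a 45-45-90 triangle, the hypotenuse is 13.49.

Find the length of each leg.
In a 45-45-90 triangle, hypotenuse = leg·√2  →  leg = hypotenuse/√2
leg = 13.49/√2 = 9.539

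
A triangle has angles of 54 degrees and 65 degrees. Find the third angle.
Sum of angles in a triangle = 180 degrees
Third angle = 180 - 54 - 65
Third angle = 61 degrees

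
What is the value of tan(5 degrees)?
tan(5 degrees) = 0.0875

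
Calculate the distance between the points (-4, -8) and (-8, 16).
Using the distance formula: d = sqrt((x₂-x₁)² + (y₂-y₁)²)
dx = (-8) - (-4) = -4
dy = 16 - (-8) = 24
d = sqrt((-4)² + 24²) = sqrt(16 + 576) = sqrt(592) = 24.33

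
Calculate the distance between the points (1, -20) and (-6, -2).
Using the distance formula: d = sqrt((x₂-x₁)² + (y₂-y₁)²)
dx = (-6) - 1 = -7
dy = (-2) - (-20) = 18
d = sqrt((-7)² + 18²) = sqrt(49 + 324) = sqrt(373) = 19.31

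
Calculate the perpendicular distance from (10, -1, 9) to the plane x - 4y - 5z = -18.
d = |1(10) + (-4)(-1) + (-5)(9) - (-18)| / √(1² + (-4)² + (-5)²) = 13/√42 = 2.006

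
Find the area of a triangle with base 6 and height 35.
Area = (1/2) * base * height
Area = (1/2) * 6 * 35
Area = 105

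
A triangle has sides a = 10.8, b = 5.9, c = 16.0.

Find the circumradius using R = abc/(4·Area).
s = (a+b+c)/2 = 16.35
Area = √(s(s-a)(s-b)(s-c)) = √(16.35·5.55·10.45·0.35) = 18.2179
R = abc/(4·Area) = (10.8·5.9·16.0)/(4·18.2179) = 1019.52/72.8716 = 13.99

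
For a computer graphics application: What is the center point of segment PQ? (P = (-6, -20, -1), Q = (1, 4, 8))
Midpoint = ((-6+1)/2, (-20+4)/2, (-1+8)/2) = (-2.5, -8, 3.5)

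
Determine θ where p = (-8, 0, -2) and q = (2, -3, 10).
p·q = -36, |p|² = 68, |q|² = 113
cos θ = -36/√7684 ≈ -0.4107
θ ≈ 114.2°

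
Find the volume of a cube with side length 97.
Volume = s³
Volume = 97³
Volume = 912673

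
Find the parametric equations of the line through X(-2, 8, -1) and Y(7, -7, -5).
Direction vector d = Y - X = (9, -15, -4)
x = -2 + 9t, y = 8 - 15t, z = -1 - 4t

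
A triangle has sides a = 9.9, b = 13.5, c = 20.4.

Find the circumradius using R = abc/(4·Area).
s = (a+b+c)/2 = 21.9
Area = √(s(s-a)(s-b)(s-c)) = √(21.9·12·8.4·1.5) = 57.5437
R = abc/(4·Area) = (9.9·13.5·20.4)/(4·57.5437) = 2726.46/230.1748 = 11.85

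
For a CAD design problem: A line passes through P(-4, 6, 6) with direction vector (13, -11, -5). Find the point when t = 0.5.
P(0.5) = (-4 + 13(0.5), 6 + (-11)(0.5), 6 + (-5)(0.5)) = (2.5, 0.5, 3.5)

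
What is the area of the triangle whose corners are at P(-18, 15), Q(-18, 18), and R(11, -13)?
Using the coordinate formula: Area = (1/2)|x₁(y₂-y₃) + x₂(y₃-y₁) + x₃(y₁-y₂)|
Area = (1/2)|(-18)(18-(-13)) + (-18)((-13)-15) + 11(15-18)|
Area = (1/2)|(-18)*31 + (-18)*(-28) + 11*(-3)|
Area = (1/2)|(-558) + 504 + (-33)|
Area = (1/2)*87 = 43.50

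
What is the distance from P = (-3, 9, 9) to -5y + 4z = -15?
d = |0(-3) + (-5)(9) + 4(9) - (-15)| / √(0² + (-5)² + 4²) = 6/√41 = 0.937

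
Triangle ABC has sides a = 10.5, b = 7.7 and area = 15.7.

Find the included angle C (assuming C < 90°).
Area = ½ab·sin(C)  →  sin(C) = 2·Area/(ab)
sin(C) = 2·15.7/(10.5·7.7) = 0.388374
C = arcsin(0.388374) = 22.85°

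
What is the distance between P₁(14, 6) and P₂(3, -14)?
Using the distance formula: d = sqrt((x₂-x₁)² + (y₂-y₁)²)
dx = 3 - 14 = -11
dy = (-14) - 6 = -20
d = sqrt((-11)² + (-20)²) = sqrt(121 + 400) = sqrt(521) = 22.83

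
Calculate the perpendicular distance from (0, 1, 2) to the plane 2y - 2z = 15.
d = |0(0) + 2(1) + (-2)(2) - (15)| / √(0² + 2² + (-2)²) = 17/√8 = 6.01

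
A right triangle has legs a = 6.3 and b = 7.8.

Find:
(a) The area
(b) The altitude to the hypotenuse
(a) Area = ½ab = ½·6.3·7.8 = 24.57
(b) Hypotenuse c = √(6.3² + 7.8²) = √100.53 = 10.0265
    Area = ½·c·h_c  →  h_c = 2·Area/c = 2·24.57/10.0265 = 4.901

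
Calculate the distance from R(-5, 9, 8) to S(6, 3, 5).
d = √[(11)² + (-6)² + (-3)²] = √166 = 12.88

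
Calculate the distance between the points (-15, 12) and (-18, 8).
Using the distance formula: d = sqrt((x₂-x₁)² + (y₂-y₁)²)
dx = (-18) - (-15) = -3
dy = 8 - 12 = -4
d = sqrt((-3)² + (-4)²) = sqrt(9 + 16) = sqrt(25) = 5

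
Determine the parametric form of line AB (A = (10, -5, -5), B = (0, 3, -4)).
Direction vector d = B - A = (-10, 8, 1)
x = 10 - 10t, y = -5 + 8t, z = -5 + t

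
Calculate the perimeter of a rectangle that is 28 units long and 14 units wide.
Perimeter = 2 * (length + width)
Perimeter = 2 * (28 + 14)
Perimeter = 2 * 42
Perimeter = 84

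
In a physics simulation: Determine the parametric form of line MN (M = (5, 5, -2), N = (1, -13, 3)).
Direction vector d = N - M = (-4, -18, 5)
x = 5 - 4t, y = 5 - 18t, z = -2 + 5t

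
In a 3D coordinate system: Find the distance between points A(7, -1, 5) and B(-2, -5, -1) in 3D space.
d = √[(-9)² + (-4)² + (-6)²] = √133 = 11.53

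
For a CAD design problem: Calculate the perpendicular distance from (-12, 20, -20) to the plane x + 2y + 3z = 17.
d = |1(-12) + 2(20) + 3(-20) - (17)| / √(1² + 2² + 3²) = 49/√14 = 13.1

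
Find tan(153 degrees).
tan(153 degrees) = -0.5095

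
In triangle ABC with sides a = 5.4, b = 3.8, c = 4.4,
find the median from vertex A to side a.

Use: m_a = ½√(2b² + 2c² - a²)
m_a = ½√(2·3.8² + 2·4.4² - 5.4²)
m_a = ½√(28.88 + 38.72 - 29.16) = ½√38.44 = 3.1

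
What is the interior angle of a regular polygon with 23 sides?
Interior angle of a regular n-gon = (n-2)*180/n
Interior angle = (23-2)*180/23
Interior angle = 21*180/23
Interior angle = 3780/23
Interior angle = 164.35 degrees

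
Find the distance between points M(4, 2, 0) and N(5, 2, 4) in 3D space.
d = √[(1)² + (0)² + (4)²] = √17 = 4.123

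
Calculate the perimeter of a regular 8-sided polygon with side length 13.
Perimeter = number of sides * side length
Perimeter = 8 * 13
Perimeter = 104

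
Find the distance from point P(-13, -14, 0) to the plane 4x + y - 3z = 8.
d = |4(-13) + 1(-14) + (-3)(0) - (8)| / √(4² + 1² + (-3)²) = 74/√26 = 14.51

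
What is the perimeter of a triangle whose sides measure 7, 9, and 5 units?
Perimeter = sum of all sides
Perimeter = 7 + 9 + 5
Perimeter = 21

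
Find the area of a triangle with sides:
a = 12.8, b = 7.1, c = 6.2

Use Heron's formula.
s = (a+b+c)/2 = (12.8+7.1+6.2)/2 = 13.05
A = √(s(s-a)(s-b)(s-c)) = √(13.05·0.25·5.95·6.85)
A = √132.971 = 11.53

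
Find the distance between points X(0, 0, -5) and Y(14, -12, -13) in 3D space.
d = √[(14)² + (-12)² + (-8)²] = √404 = 20.1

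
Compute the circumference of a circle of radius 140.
Circumference = 2 * pi * r
Circumference = 2 * pi * 140
Circumference = 879.65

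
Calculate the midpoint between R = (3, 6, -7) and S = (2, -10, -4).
Midpoint = ((3+2)/2, (6-10)/2, (-7-4)/2) = (2.5, -2, -5.5)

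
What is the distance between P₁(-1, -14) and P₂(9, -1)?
Using the distance formula: d = sqrt((x₂-x₁)² + (y₂-y₁)²)
dx = 9 - (-1) = 10
dy = (-1) - (-14) = 13
d = sqrt(10² + 13²) = sqrt(100 + 169) = sqrt(269) = 16.40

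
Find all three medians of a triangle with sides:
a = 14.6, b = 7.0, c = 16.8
Using m_x = ½√(2y² + 2z² - x²):
m_a = ½√(2·7.0² + 2·16.8² - 14.6²) = ½√449.32 = 10.6
m_b = ½√(2·14.6² + 2·16.8² - 7.0²) = ½√941.8 = 15.34
m_c = ½√(2·14.6² + 2·7.0² - 16.8²) = ½√242.08 = 7.779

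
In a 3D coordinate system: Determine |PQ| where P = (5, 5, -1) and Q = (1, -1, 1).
d = √[(-4)² + (-6)² + (2)²] = √56 = 7.483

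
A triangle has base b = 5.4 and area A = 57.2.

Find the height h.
A = ½bh  →  h = 2A/b
h = 2·57.2/5.4 = 21.19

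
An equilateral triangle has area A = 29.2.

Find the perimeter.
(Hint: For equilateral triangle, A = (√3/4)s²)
A = (√3/4)s²  →  s² = 4A/√3 = 4·29.2/√3 = 67.4345
s = 8.21185
Perimeter = 3s = 24.64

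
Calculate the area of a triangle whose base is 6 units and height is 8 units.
Area = (1/2) * base * height
Area = (1/2) * 6 * 8
Area = 24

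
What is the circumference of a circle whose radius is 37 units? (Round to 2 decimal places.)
Circumference = 2 * pi * r
Circumference = 2 * pi * 37
Circumference = 232.48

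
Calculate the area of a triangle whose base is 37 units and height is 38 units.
Area = (1/2) * base * height
Area = (1/2) * 37 * 38
Area = 703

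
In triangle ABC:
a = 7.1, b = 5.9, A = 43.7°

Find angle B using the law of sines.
sin(B)/b = sin(A)/a
sin(B) = b·sin(A)/a = 5.9·sin(43.7°)/7.1 = 0.574114
B = arcsin(0.574114) = 35.04°  (b ≤ a, so B ≤ A and the acute solution is unique)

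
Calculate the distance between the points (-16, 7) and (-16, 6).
Using the distance formula: d = sqrt((x₂-x₁)² + (y₂-y₁)²)
dx = (-16) - (-16) = 0
dy = 6 - 7 = -1
d = sqrt(0² + (-1)²) = sqrt(0 + 1) = sqrt(1) = 1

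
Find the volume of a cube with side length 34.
Volume = s³
Volume = 34³
Volume = 39304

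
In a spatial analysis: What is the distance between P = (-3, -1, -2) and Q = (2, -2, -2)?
d = √[(5)² + (-1)² + (0)²] = √26 = 5.099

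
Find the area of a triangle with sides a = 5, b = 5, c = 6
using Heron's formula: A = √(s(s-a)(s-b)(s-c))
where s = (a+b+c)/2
s = (5+5+6)/2 = 8
A = √(8·3·3·2) = √144 = 12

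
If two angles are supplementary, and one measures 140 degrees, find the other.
Supplementary angles sum to 180 degrees.
Other angle = 180 - 140
Other angle = 40 degrees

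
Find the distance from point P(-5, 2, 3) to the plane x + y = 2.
d = |1(-5) + 1(2) + 0(3) - (2)| / √(1² + 1² + 0²) = 5/√2 = 3.536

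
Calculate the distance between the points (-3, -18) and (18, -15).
Using the distance formula: d = sqrt((x₂-x₁)² + (y₂-y₁)²)
dx = 18 - (-3) = 21
dy = (-15) - (-18) = 3
d = sqrt(21² + 3²) = sqrt(441 + 9) = sqrt(450) = 21.21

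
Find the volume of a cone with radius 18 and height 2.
Volume = (1/3) * pi * r² * h
Volume = (1/3) * pi * 18² * 2
Volume = (1/3) * pi * 324 * 2
Volume = (1/3) * pi * 648
Volume = 678.58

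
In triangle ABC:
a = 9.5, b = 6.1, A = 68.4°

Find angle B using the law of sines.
sin(B)/b = sin(A)/a
sin(B) = b·sin(A)/a = 6.1·sin(68.4°)/9.5 = 0.597014
B = arcsin(0.597014) = 36.66°  (b ≤ a, so B ≤ A and the acute solution is unique)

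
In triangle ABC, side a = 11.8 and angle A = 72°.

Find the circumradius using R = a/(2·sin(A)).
R = a/(2·sin(A)) = 11.8/(2·sin(72°))
R = 11.8/(2·0.951057) = 11.8/1.902113 = 6.204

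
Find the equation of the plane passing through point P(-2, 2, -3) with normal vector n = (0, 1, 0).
d = n·P = (0)(-2) + (1)(2) + (0)(-3) = 2
Plane: y = 2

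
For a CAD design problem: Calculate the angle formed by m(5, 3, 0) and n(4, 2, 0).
m·n = 26, |m|² = 34, |n|² = 20
cos θ = 26/√680 ≈ 0.9971
θ ≈ 4.399°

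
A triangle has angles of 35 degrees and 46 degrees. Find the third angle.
Sum of angles in a triangle = 180 degrees
Third angle = 180 - 35 - 46
Third angle = 99 degrees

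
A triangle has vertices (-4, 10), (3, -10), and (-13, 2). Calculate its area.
Using the coordinate formula: Area = (1/2)|x₁(y₂-y₃) + x₂(y₃-y₁) + x₃(y₁-y₂)|
Area = (1/2)|(-4)((-10)-2) + 3(2-10) + (-13)(10-(-10))|
Area = (1/2)|(-4)*(-12) + 3*(-8) + (-13)*20|
Area = (1/2)|48 + (-24) + (-260)|
Area = (1/2)*236 = 118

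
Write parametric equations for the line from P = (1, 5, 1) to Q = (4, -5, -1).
Direction vector d = Q - P = (3, -10, -2)
x = 1 + 3t, y = 5 - 10t, z = 1 - 2t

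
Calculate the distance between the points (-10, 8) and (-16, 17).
Using the distance formula: d = sqrt((x₂-x₁)² + (y₂-y₁)²)
dx = (-16) - (-10) = -6
dy = 17 - 8 = 9
d = sqrt((-6)² + 9²) = sqrt(36 + 81) = sqrt(117) = 10.82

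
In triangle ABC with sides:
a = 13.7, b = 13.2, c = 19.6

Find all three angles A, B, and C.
By the law of cosines:
cos(A) = (b² + c² - a²)/(2bc) = 0.716431  →  A = 44.24°
cos(B) = (a² + c² - b²)/(2ac) = 0.740373  →  B = 42.24°
cos(C) = (a² + b² - c²)/(2ab) = -0.061463  →  C = 93.52°
Check: A + B + C = 180.0° ✓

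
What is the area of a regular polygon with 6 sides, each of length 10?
For a regular 6-gon with side length s = 10:
Apothem a = s / (2*tan(pi/6)) = 10 / (2*tan(pi/6)) ≈ 8.6603
Perimeter P = 6 * 10 = 60
Area = (1/2) * P * a = (1/2) * 60 * 8.6603 = 259.81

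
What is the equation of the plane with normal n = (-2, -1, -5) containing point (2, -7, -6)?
d = n·P = (-2)(2) + (-1)(-7) + (-5)(-6) = 33
Plane: -2x - y - 5z = 33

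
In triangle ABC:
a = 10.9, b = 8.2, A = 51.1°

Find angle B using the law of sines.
sin(B)/b = sin(A)/a
sin(B) = b·sin(A)/a = 8.2·sin(51.1°)/10.9 = 0.585467
B = arcsin(0.585467) = 35.84°  (b ≤ a, so B ≤ A and the acute solution is unique)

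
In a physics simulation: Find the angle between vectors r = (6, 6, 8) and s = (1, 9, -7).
r·s = 4, |r|² = 136, |s|² = 131
cos θ = 4/√17816 ≈ 0.02997
θ ≈ 88.28°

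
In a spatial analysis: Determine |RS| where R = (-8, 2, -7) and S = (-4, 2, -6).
d = √[(4)² + (0)² + (1)²] = √17 = 4.123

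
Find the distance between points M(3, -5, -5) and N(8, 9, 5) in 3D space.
d = √[(5)² + (14)² + (10)²] = √321 = 17.92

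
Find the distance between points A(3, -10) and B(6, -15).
Using the distance formula: d = sqrt((x₂-x₁)² + (y₂-y₁)²)
dx = 6 - 3 = 3
dy = (-15) - (-10) = -5
d = sqrt(3² + (-5)²) = sqrt(9 + 25) = sqrt(34) = 5.83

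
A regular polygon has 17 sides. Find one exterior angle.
Exterior angle of a regular n-gon = 360/n
Exterior angle = 360/17
Exterior angle = 21.18 degrees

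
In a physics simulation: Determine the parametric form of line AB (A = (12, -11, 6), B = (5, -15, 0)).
Direction vector d = B - A = (-7, -4, -6)
x = 12 - 7t, y = -11 - 4t, z = 6 - 6t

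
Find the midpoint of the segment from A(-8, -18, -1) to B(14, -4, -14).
Midpoint = ((-8+14)/2, (-18-4)/2, (-1-14)/2) = (3, -11, -7.5)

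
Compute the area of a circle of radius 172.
Area = pi * r²
Area = pi * 172²
Area = pi * 29584
Area = 92940.88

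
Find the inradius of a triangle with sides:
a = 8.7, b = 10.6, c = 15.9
s = (a+b+c)/2 = (8.7+10.6+15.9)/2 = 17.6
Area = √(s(s-a)(s-b)(s-c)) = √(17.6·8.9·7·1.7) = 43.1743
r = Area/s = 43.1743/17.6 = 2.453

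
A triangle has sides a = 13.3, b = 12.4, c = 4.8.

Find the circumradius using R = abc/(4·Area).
s = (a+b+c)/2 = 15.25
Area = √(s(s-a)(s-b)(s-c)) = √(15.25·1.95·2.85·10.45) = 29.76
R = abc/(4·Area) = (13.3·12.4·4.8)/(4·29.76) = 791.616/119.04 = 6.65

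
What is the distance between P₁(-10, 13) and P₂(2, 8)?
Using the distance formula: d = sqrt((x₂-x₁)² + (y₂-y₁)²)
dx = 2 - (-10) = 12
dy = 8 - 13 = -5
d = sqrt(12² + (-5)²) = sqrt(144 + 25) = sqrt(169) = 13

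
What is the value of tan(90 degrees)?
tan(90 degrees) = undefined
Decimal approximation: undefined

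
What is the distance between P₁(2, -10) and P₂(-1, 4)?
Using the distance formula: d = sqrt((x₂-x₁)² + (y₂-y₁)²)
dx = (-1) - 2 = -3
dy = 4 - (-10) = 14
d = sqrt((-3)² + 14²) = sqrt(9 + 196) = sqrt(205) = 14.32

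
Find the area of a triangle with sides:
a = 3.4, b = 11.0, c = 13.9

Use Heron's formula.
s = (a+b+c)/2 = (3.4+11.0+13.9)/2 = 14.15
A = √(s(s-a)(s-b)(s-c)) = √(14.15·10.75·3.15·0.25)
A = √119.789 = 10.94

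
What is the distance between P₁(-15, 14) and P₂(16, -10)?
Using the distance formula: d = sqrt((x₂-x₁)² + (y₂-y₁)²)
dx = 16 - (-15) = 31
dy = (-10) - 14 = -24
d = sqrt(31² + (-24)²) = sqrt(961 + 576) = sqrt(1537) = 39.20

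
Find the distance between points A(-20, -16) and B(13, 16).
Using the distance formula: d = sqrt((x₂-x₁)² + (y₂-y₁)²)
dx = 13 - (-20) = 33
dy = 16 - (-16) = 32
d = sqrt(33² + 32²) = sqrt(1089 + 1024) = sqrt(2113) = 45.97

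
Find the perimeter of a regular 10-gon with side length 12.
Perimeter = number of sides * side length
Perimeter = 10 * 12
Perimeter = 120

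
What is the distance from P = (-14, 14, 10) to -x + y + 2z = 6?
d = |(-1)(-14) + 1(14) + 2(10) - (6)| / √((-1)² + 1² + 2²) = 42/√6 = 17.15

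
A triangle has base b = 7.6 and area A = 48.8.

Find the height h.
A = ½bh  →  h = 2A/b
h = 2·48.8/7.6 = 12.84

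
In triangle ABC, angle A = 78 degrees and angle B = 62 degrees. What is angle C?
Sum of angles in a triangle = 180 degrees
Third angle = 180 - 78 - 62
Third angle = 40 degrees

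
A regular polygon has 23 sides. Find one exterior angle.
Exterior angle of a regular n-gon = 360/n
Exterior angle = 360/23
Exterior angle = 15.65 degrees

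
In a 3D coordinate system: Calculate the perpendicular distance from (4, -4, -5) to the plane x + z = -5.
d = |1(4) + 0(-4) + 1(-5) - (-5)| / √(1² + 0² + 1²) = 4/√2 = 2.828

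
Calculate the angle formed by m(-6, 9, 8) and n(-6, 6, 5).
m·n = 130, |m|² = 181, |n|² = 97
cos θ = 130/√17557 ≈ 0.9811
θ ≈ 11.15°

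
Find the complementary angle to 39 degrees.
Complementary angles sum to 90 degrees.
Other angle = 90 - 39
Other angle = 51 degrees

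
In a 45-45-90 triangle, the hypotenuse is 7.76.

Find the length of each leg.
In a 45-45-90 triangle, hypotenuse = leg·√2  →  leg = hypotenuse/√2
leg = 7.76/√2 = 5.487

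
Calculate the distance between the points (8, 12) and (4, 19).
Using the distance formula: d = sqrt((x₂-x₁)² + (y₂-y₁)²)
dx = 4 - 8 = -4
dy = 19 - 12 = 7
d = sqrt((-4)² + 7²) = sqrt(16 + 49) = sqrt(65) = 8.06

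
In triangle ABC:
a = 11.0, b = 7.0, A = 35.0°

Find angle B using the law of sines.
sin(B)/b = sin(A)/a
sin(B) = b·sin(A)/a = 7.0·sin(35.0°)/11.0 = 0.365003
B = arcsin(0.365003) = 21.41°  (b ≤ a, so B ≤ A and the acute solution is unique)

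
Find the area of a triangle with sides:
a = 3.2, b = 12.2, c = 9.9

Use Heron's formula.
s = (a+b+c)/2 = (3.2+12.2+9.9)/2 = 12.65
A = √(s(s-a)(s-b)(s-c)) = √(12.65·9.45·0.45·2.75)
A = √147.934 = 12.16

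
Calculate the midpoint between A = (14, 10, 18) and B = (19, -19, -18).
Midpoint = ((14+19)/2, (10-19)/2, (18-18)/2) = (16.5, -4.5, 0)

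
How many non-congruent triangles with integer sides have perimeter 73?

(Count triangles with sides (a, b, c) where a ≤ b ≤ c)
With a ≤ b ≤ c and a + b + c = 73, the triangle inequality a + b > c gives c < 73/2, so c ≤ 36.
Iterate a from 1 to ⌊p/3⌋ = 24; for each a, b ranges from a to ⌊(p−a)/2⌋ with c = p − a − b, keeping only c ≥ b.
Triples: (1, 36, 36), (2, 35, 36), (3, 34, 36), …
Count = 120 triangles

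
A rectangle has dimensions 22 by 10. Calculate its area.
Area = length * width
Area = 22 * 10
Area = 220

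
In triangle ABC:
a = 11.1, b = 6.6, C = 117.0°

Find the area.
Using A = ½ab·sin(C):
A = ½·11.1·6.6·sin(117.0°) = ½·73.26·0.891007 = 32.64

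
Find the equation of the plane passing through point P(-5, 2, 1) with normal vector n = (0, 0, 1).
d = n·P = (0)(-5) + (0)(2) + (1)(1) = 1
Plane: z = 1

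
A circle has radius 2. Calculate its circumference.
Circumference = 2 * pi * r
Circumference = 2 * pi * 2
Circumference = 12.57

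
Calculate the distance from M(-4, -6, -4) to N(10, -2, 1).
d = √[(14)² + (4)² + (5)²] = √237 = 15.39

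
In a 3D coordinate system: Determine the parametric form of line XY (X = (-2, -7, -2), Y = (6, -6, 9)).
Direction vector d = Y - X = (8, 1, 11)
x = -2 + 8t, y = -7 + t, z = -2 + 11t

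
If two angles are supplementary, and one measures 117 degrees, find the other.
Supplementary angles sum to 180 degrees.
Other angle = 180 - 117
Other angle = 63 degrees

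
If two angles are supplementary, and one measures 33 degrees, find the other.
Supplementary angles sum to 180 degrees.
Other angle = 180 - 33
Other angle = 147 degrees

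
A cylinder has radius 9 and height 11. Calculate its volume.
Volume = pi * r² * h
Volume = pi * 9² * 11
Volume = pi * 81 * 11
Volume = pi * 891
Volume = 2799.16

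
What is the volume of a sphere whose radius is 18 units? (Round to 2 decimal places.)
Volume = (4/3) * pi * r³
Volume = (4/3) * pi * 18³
Volume = (4/3) * pi * 5832
Volume = 24429.02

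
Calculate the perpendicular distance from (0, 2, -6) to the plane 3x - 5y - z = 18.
d = |3(0) + (-5)(2) + (-1)(-6) - (18)| / √(3² + (-5)² + (-1)²) = 22/√35 = 3.719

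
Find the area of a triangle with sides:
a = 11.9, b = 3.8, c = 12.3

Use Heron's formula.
s = (a+b+c)/2 = (11.9+3.8+12.3)/2 = 14
A = √(s(s-a)(s-b)(s-c)) = √(14·2.1·10.2·1.7)
A = √509.796 = 22.58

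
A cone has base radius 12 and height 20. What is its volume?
Volume = (1/3) * pi * r² * h
Volume = (1/3) * pi * 12² * 20
Volume = (1/3) * pi * 144 * 20
Volume = (1/3) * pi * 2880
Volume = 3015.93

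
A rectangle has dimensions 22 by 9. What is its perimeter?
Perimeter = 2 * (length + width)
Perimeter = 2 * (22 + 9)
Perimeter = 2 * 31
Perimeter = 62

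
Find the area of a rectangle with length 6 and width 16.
Area = length * width
Area = 6 * 16
Area = 96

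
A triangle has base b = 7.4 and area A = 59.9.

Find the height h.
A = ½bh  →  h = 2A/b
h = 2·59.9/7.4 = 16.19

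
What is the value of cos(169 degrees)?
cos(169 degrees) = -0.9816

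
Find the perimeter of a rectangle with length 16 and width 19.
Perimeter = 2 * (length + width)
Perimeter = 2 * (16 + 19)
Perimeter = 2 * 35
Perimeter = 70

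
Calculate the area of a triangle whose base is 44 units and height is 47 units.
Area = (1/2) * base * height
Area = (1/2) * 44 * 47
Area = 1034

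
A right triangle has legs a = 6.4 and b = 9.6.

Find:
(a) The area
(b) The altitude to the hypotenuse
(a) Area = ½ab = ½·6.4·9.6 = 30.72
(b) Hypotenuse c = √(6.4² + 9.6²) = √133.12 = 11.5378
    Area = ½·c·h_c  →  h_c = 2·Area/c = 2·30.72/11.5378 = 5.325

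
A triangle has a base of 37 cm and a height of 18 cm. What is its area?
Area = (1/2) * base * height
Area = (1/2) * 37 * 18
Area = 333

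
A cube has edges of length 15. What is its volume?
Volume = s³
Volume = 15³
Volume = 3375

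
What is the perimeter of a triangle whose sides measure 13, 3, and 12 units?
Perimeter = sum of all sides
Perimeter = 13 + 3 + 12
Perimeter = 28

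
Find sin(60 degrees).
sin(60 degrees) = sqrt(3)/2
Decimal approximation: 0.866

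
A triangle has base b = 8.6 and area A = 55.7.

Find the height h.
A = ½bh  →  h = 2A/b
h = 2·55.7/8.6 = 12.95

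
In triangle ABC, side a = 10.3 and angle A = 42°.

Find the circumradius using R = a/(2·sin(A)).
R = a/(2·sin(A)) = 10.3/(2·sin(42°))
R = 10.3/(2·0.669131) = 10.3/1.338261 = 7.697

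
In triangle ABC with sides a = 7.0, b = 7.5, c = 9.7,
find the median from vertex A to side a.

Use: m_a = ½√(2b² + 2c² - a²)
m_a = ½√(2·7.5² + 2·9.7² - 7.0²)
m_a = ½√(112.5 + 188.18 - 49) = ½√251.68 = 7.932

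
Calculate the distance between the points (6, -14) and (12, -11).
Using the distance formula: d = sqrt((x₂-x₁)² + (y₂-y₁)²)
dx = 12 - 6 = 6
dy = (-11) - (-14) = 3
d = sqrt(6² + 3²) = sqrt(36 + 9) = sqrt(45) = 6.71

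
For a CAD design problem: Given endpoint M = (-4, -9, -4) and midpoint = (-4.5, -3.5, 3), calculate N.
N = (2×(-4.5) - (-4), 2×(-3.5) - (-9), 2×3 - (-4)) = (-5, 2, 10)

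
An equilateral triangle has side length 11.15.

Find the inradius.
For an equilateral triangle, r = s/(2√3) where s is the side.
r = 11.15/(2√3) = 11.15/3.464102 = 3.219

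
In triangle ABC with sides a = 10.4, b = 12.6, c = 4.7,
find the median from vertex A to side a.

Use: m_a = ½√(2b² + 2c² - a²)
m_a = ½√(2·12.6² + 2·4.7² - 10.4²)
m_a = ½√(317.52 + 44.18 - 108.16) = ½√253.54 = 7.961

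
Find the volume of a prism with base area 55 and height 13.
Volume = base area * height
Volume = 55 * 13
Volume = 715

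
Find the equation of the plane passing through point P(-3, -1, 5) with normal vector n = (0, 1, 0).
d = n·P = (0)(-3) + (1)(-1) + (0)(5) = -1
Plane: y = -1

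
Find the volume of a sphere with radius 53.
Volume = (4/3) * pi * r³
Volume = (4/3) * pi * 53³
Volume = (4/3) * pi * 148877
Volume = 623614.52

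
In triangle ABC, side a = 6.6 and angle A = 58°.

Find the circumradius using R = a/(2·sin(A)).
R = a/(2·sin(A)) = 6.6/(2·sin(58°))
R = 6.6/(2·0.848048) = 6.6/1.696096 = 3.891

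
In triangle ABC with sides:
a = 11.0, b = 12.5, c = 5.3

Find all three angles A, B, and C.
By the law of cosines:
cos(A) = (b² + c² - a²)/(2bc) = 0.478038  →  A = 61.44°
cos(B) = (a² + c² - b²)/(2ac) = -0.061407  →  B = 93.52°
cos(C) = (a² + b² - c²)/(2ab) = 0.906036  →  C = 25.04°
Check: A + B + C = 180.0° ✓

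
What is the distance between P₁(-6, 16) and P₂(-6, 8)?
Using the distance formula: d = sqrt((x₂-x₁)² + (y₂-y₁)²)
dx = (-6) - (-6) = 0
dy = 8 - 16 = -8
d = sqrt(0² + (-8)²) = sqrt(0 + 64) = sqrt(64) = 8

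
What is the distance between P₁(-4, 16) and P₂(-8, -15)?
Using the distance formula: d = sqrt((x₂-x₁)² + (y₂-y₁)²)
dx = (-8) - (-4) = -4
dy = (-15) - 16 = -31
d = sqrt((-4)² + (-31)²) = sqrt(16 + 961) = sqrt(977) = 31.26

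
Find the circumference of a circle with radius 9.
Circumference = 2 * pi * r
Circumference = 2 * pi * 9
Circumference = 56.55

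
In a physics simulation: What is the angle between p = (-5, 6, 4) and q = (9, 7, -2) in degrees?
p·q = -11, |p|² = 77, |q|² = 134
cos θ = -11/√10318 ≈ -0.1083
θ ≈ 96.22°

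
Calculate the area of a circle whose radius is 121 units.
Area = pi * r²
Area = pi * 121²
Area = pi * 14641
Area = 45996.06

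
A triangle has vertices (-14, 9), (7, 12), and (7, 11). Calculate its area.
Using the coordinate formula: Area = (1/2)|x₁(y₂-y₃) + x₂(y₃-y₁) + x₃(y₁-y₂)|
Area = (1/2)|(-14)(12-11) + 7(11-9) + 7(9-12)|
Area = (1/2)|(-14)*1 + 7*2 + 7*(-3)|
Area = (1/2)|(-14) + 14 + (-21)|
Area = (1/2)*21 = 10.50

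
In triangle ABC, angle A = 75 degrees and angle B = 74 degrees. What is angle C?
Sum of angles in a triangle = 180 degrees
Third angle = 180 - 75 - 74
Third angle = 31 degrees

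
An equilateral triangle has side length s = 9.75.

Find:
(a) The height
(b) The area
(a) Height h = s·√3/2 = 9.75·√3/2 = 8.444
(b) Area = (√3/4)·s² = (√3/4)·9.75² = (√3/4)·95.0625 = 41.16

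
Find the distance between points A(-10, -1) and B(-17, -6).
Using the distance formula: d = sqrt((x₂-x₁)² + (y₂-y₁)²)
dx = (-17) - (-10) = -7
dy = (-6) - (-1) = -5
d = sqrt((-7)² + (-5)²) = sqrt(49 + 25) = sqrt(74) = 8.60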